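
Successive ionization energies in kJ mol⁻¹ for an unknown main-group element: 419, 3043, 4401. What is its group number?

Group 1

Look for the largest jump between consecutive ionization energies: IE2/IE1 ≈ 7.3, far larger than any earlier ratio.
That jump marks the point where a core electron is being removed. So the atom has 1 valence electron.
A main-group element with 1 valence electron is in group 1.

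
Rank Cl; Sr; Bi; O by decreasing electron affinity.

O is in period 2, group 16; Cl is in period 3, group 17; Sr is in period 5, group 2; Bi is in period 6, group 15.
Electron affinity generally becomes more exothermic across a period toward the halogens and less exothermic down a group.
Neither a single period nor a single group — weigh both effects.
Bi > Sr: the two effects oppose for this pair; the across-period effect wins (91 vs 5 kJ/mol).
O > Bi: relative to Bi, both the across-period and down-group shifts push O's electron affinity up.
Cl > O: period and group pull opposite ways; the across-period shift dominates (349 vs 141 kJ/mol).
Tabulated electron affinity (kJ/mol): O 141, Cl 349, Sr 5, Bi 91.
So from highest to lowest: Cl > O > Bi > Sr.

Cl, O, Bi, Sr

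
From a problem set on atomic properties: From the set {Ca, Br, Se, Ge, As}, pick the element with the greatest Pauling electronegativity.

Br

Ca is in period 4, group 2; Ge is in period 4, group 14; As is in period 4, group 15; Se is in period 4, group 16; Br is in period 4, group 17.
Atoms toward the upper right of the periodic table pull bonding electrons most strongly.
All lie in period 4, so electronegativity increases left to right.
The greatest Pauling electronegativity among these belongs to Br.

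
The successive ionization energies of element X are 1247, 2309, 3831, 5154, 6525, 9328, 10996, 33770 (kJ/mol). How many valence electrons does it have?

Look for the largest jump between consecutive ionization energies: IE8/IE7 ≈ 3.1, far larger than any earlier ratio.
That jump marks the point where a core electron is being removed. So the atom has 7 valence electrons.

7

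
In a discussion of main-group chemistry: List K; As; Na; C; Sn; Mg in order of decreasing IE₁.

Removing the outermost electron gets harder across a period and easier down a group.
These span different periods and groups, so the two trends combine.
Na > K: Na sits above K in group 1, so the down-group effect alone puts Na higher.
Sn > Na: period and group pull opposite ways; the across-period shift dominates (709 vs 496 kJ/mol).
Mg > Sn: period and group pull opposite ways; the down-group shift dominates (738 vs 709 kJ/mol).
As > Mg: period and group pull opposite ways; the across-period shift dominates (947 vs 738 kJ/mol).
C > As: period and group pull opposite ways; the down-group shift dominates (1086 vs 947 kJ/mol).
Tabulated first ionization energy (kJ/mol): C 1086, Na 496, Mg 738, K 419, As 947, Sn 709.
So from highest to lowest: C > As > Mg > Sn > Na > K.

C, As, Mg, Sn, Na, K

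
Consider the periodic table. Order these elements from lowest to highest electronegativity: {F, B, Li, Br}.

Li < B < Br < F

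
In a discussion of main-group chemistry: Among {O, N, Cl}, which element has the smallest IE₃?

After 2 electrons have been removed, what remains? O²⁺ still has 4 valence electrons; N²⁺ still has 3 valence electrons; Cl²⁺ still has 5 valence electrons.
All are still removing valence electrons, so compare the +2 ions as you would atoms: IE_3 generally rises across a period (higher Z_eff) and falls down a group (larger shell), subject to the usual subshell exceptions.
Valence configurations: O²⁺ [He]2s²2p², N²⁺ [He]2s²2p¹, Cl²⁺ [Ne]3s²3p³.
Tabulated IE_3 (kJ/mol): O 5300, N 4578, Cl 3822.
Overall IE_3 order: Cl < N < O.

Cl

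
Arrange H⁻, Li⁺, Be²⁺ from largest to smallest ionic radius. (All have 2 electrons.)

H⁻, Li⁺, Be²⁺

All of these have 2 electrons, so size is governed by nuclear charge alone: the more protons, the stronger the pull on the same electron cloud, and the smaller the ion.
Nuclear charges: Be²⁺ (Z=4), Li⁺ (Z=3), H⁻ (Z=1).
Largest to smallest: H⁻ > Li⁺ > Be²⁺.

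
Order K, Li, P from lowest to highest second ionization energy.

After 1 electron has been removed, what remains? K⁺ is the bare [Ar] core; Li⁺ is the bare [He] core; P⁺ still has 4 valence electrons.
Core electrons are held far more tightly than valence electrons, so K and Li top the IE_2 order.
The numbers (kJ/mol): K 3052, Li 7298, P 1907.
So the second ionization energies run P < K < Li.

P < K < Li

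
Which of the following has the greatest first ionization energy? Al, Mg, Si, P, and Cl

Cl

Mg is in period 3, group 2; Al is in period 3, group 13; Si is in period 3, group 14; P is in period 3, group 15; Cl is in period 3, group 17.
First ionization energy rises across a period (greater Z_eff holds electrons more tightly) and falls down a group (valence electrons are farther from the nucleus).
All lie in period 3; the across-period trend (first ionization energy increases left to right) applies, with the exception below.
Note the exception: Mg has a higher first ionization energy than Al, contrary to the simple trend — Al's single 3p electron is easier to remove than one from Mg's filled 3s².
For reference (kJ/mol): Mg 738, Al 578, Si 786, P 1012, Cl 1251.
The greatest first ionization energy among these belongs to Cl.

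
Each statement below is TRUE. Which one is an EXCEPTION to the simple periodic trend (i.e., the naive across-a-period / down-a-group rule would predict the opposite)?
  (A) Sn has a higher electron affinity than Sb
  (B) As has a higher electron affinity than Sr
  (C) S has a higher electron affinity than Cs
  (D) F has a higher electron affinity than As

(A)

The general trend: electron affinity increases across a period and decreases down a group.
(A) Sn (period 5, group 14) vs Sb (period 5, group 15): the stated order contradicts the simple trend.
(B) As (period 4, group 15) vs Sr (period 5, group 2): the stated order agrees with the simple trend.
(C) S (period 3, group 16) vs Cs (period 6, group 1): the stated order agrees with the simple trend.
(D) F (period 2, group 17) vs As (period 4, group 15): the stated order agrees with the simple trend.
The exception is (A): adding an electron to Sb's half-filled 5p³ is unfavourable, so Sn has the more exothermic EA.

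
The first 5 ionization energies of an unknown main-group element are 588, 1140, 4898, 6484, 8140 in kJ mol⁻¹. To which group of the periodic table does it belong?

Group 2

Look for the largest jump between consecutive ionization energies: IE3/IE2 ≈ 4.3, far larger than any earlier ratio.
That jump marks the point where a core electron is being removed. So the atom has 2 valence electrons.
A main-group element with 2 valence electrons is in group 2.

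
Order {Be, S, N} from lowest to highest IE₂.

Consider each +1 ion: Be⁺ still has 1 valence electron; S⁺ still has 5 valence electrons; N⁺ still has 4 valence electrons.
All are still removing valence electrons, so compare the +1 ions as you would atoms: IE_2 generally rises across a period (higher Z_eff) and falls down a group (larger shell), subject to the usual subshell exceptions.
Valence configurations: Be⁺ [He]2s¹, S⁺ [Ne]3s²3p³, N⁺ [He]2s²2p².
The numbers (kJ/mol): Be 1757, S 2252, N 2856.
Putting it together, IE_2: Be < S < N.

Be < S < N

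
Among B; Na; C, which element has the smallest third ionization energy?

B

Consider each +2 ion: B²⁺ still has 1 valence electron; Na²⁺ is already 1 electron into the core; C²⁺ still has 2 valence electrons.
Pulling an electron out of a noble-gas core costs far more than removing a remaining valence electron, so Na sits at the high end of IE_3.
Valence configurations: B²⁺ [He]2s¹, C²⁺ [He]2s².
The numbers (kJ/mol): B 3660, Na 6910, C 4620.
Putting it together, IE_3: B < C < Na.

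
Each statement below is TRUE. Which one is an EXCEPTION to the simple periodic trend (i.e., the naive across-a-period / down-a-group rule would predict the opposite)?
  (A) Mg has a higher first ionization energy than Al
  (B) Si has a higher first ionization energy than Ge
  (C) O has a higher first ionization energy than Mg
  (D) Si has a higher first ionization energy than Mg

The general trend: first ionization energy increases across a period and decreases down a group.
(A) Mg (period 3, group 2) vs Al (period 3, group 13): the stated order contradicts the simple trend.
(B) Si (period 3, group 14) vs Ge (period 4, group 14): the stated order agrees with the simple trend.
(C) O (period 2, group 16) vs Mg (period 3, group 2): the stated order agrees with the simple trend.
(D) Si (period 3, group 14) vs Mg (period 3, group 2): the stated order agrees with the simple trend.
The exception is (A): Al's single 3p electron is easier to remove than one from Mg's filled 3s².

(A)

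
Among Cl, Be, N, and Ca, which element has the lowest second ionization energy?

Ca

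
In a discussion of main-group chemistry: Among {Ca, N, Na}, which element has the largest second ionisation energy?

Na

The second ionization energy removes an electron from the +1 ion. For each element: Ca⁺ still has 1 valence electron; N⁺ still has 4 valence electrons; Na⁺ is the bare [Ne] core.
Breaking into a closed-shell core is much more expensive than removing a leftover valence electron — Na has the largest IE_2 here.
Valence configurations: Ca⁺ [Ar]4s¹, N⁺ [He]2s²2p².
Approximate IE_2 values (kJ/mol): Ca 1145, N 2856, Na 4562.
Hence IE_2: Ca < N < Na.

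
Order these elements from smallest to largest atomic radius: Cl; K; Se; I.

Radius decreases left→right (rising Z_eff, same n) and increases top→bottom (higher n).
Here both period and group differ, so the two effects have to be weighed against each other.
Se > Cl: both effects reinforce here, so Se is clearly the larger of the two.
I > Se: the two effects oppose for this pair; the down-group effect wins (133 vs 116 pm).
K > I: the two effects oppose for this pair; the across-period effect wins (196 vs 133 pm).
For reference (pm): Cl 99, K 196, Se 116, I 133.
So from smallest to largest: Cl < Se < I < K.

Cl < Se < I < K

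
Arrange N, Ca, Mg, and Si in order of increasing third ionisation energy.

Consider each +2 ion: N²⁺ still has 3 valence electrons; Ca²⁺ is the bare [Ar] core; Mg²⁺ is the bare [Ne] core; Si²⁺ still has 2 valence electrons.
Core electrons are held far more tightly than valence electrons, so Ca and Mg top the IE_3 order.
Valence configurations: N²⁺ [He]2s²2p¹, Si²⁺ [Ne]3s².
Tabulated IE_3 (kJ/mol): N 4578, Ca 4912, Mg 7733, Si 3232.
Overall IE_3 order: Si < N < Ca < Mg.

Si < N < Ca < Mg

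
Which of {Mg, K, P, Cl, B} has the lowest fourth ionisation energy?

P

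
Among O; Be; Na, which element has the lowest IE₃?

After 2 electrons have been removed, what remains? O²⁺ still has 4 valence electrons; Be²⁺ is the bare [He] core; Na²⁺ is already 1 electron into the core.
Pulling an electron out of a noble-gas core costs far more than removing a remaining valence electron, so Na and Be sit at the high end of IE_3.
The numbers (kJ/mol): O 5300, Be 14849, Na 6910.
So the third ionization energies run O < Na < Be.

O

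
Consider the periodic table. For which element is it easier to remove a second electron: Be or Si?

Consider each +1 ion: Be⁺ still has 1 valence electron; Si⁺ still has 3 valence electrons.
All are still removing valence electrons, so compare the +1 ions as you would atoms: IE_2 generally rises across a period (higher Z_eff) and falls down a group (larger shell), subject to the usual subshell exceptions.
Valence configurations: Be⁺ [He]2s¹, Si⁺ [Ne]3s²3p¹.
Tabulated IE_2 (kJ/mol): Be 1757, Si 1577.
So the second ionization energies run Si < Be.

Si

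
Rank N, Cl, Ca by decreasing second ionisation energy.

N, Cl, Ca

Consider each +1 ion: N⁺ still has 4 valence electrons; Cl⁺ still has 6 valence electrons; Ca⁺ still has 1 valence electron.
All are still removing valence electrons, so compare the +1 ions as you would atoms: IE_2 generally rises across a period (higher Z_eff) and falls down a group (larger shell), subject to the usual subshell exceptions.
Valence configurations: N⁺ [He]2s²2p², Cl⁺ [Ne]3s²3p⁴, Ca⁺ [Ar]4s¹.
The numbers (kJ/mol): N 2856, Cl 2298, Ca 1145.
Putting it together, IE_2: Ca < Cl < N.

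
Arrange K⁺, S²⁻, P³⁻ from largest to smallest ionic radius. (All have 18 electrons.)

P³⁻, S²⁻, K⁺

All of these have 18 electrons, so size is governed by nuclear charge alone: the more protons, the stronger the pull on the same electron cloud, and the smaller the ion.
Nuclear charges: K⁺ (Z=19), S²⁻ (Z=16), P³⁻ (Z=15).
Largest to smallest: P³⁻ > S²⁻ > K⁺.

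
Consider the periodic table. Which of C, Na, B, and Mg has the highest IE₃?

Mg

The third ionization energy removes an electron from the +2 ion. For each element: C²⁺ still has 2 valence electrons; Na²⁺ is already 1 electron into the core; B²⁺ still has 1 valence electron; Mg²⁺ is the bare [Ne] core.
Core electrons are held far more tightly than valence electrons, so Na and Mg top the IE_3 order.
Valence configurations: C²⁺ [He]2s², B²⁺ [He]2s¹.
Approximate IE_3 values (kJ/mol): C 4620, Na 6910, B 3660, Mg 7733.
Overall IE_3 order: B < C < Na < Mg.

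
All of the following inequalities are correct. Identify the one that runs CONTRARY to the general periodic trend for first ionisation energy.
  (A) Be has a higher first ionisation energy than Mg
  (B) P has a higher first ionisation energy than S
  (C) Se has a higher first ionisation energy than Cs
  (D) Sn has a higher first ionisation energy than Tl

(B)

The general trend: first ionisation energy increases across a period and decreases down a group.
(A) Be (period 2, group 2) vs Mg (period 3, group 2): the stated order agrees with the simple trend.
(B) P (period 3, group 15) vs S (period 3, group 16): the stated order contradicts the simple trend.
(C) Se (period 4, group 16) vs Cs (period 6, group 1): the stated order agrees with the simple trend.
(D) Sn (period 5, group 14) vs Tl (period 6, group 13): the stated order agrees with the simple trend.
The exception is (B): S (3p⁴) ionizes more easily than half-filled P (3p³) because the paired 3p electron in S is pushed out by e⁻–e⁻ repulsion.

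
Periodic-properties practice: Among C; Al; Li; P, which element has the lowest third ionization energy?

Al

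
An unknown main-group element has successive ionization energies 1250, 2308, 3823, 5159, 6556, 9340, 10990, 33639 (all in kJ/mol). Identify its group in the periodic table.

Group 17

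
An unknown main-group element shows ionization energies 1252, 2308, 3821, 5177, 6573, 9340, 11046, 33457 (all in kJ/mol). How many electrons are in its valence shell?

Look for the largest jump between consecutive ionization energies: IE8/IE7 ≈ 3.0, far larger than any earlier ratio.
That jump marks the point where a core electron is being removed. So the atom has 7 valence electrons.

7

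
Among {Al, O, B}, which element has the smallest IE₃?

Al

After 2 electrons have been removed, what remains? Al²⁺ still has 1 valence electron; O²⁺ still has 4 valence electrons; B²⁺ still has 1 valence electron.
All are still removing valence electrons, so compare the +2 ions as you would atoms: IE_3 generally rises across a period (higher Z_eff) and falls down a group (larger shell), subject to the usual subshell exceptions.
Valence configurations: Al²⁺ [Ne]3s¹, O²⁺ [He]2s²2p², B²⁺ [He]2s¹.
Approximate IE_3 values (kJ/mol): Al 2745, O 5300, B 3660.
Hence IE_3: Al < B < O.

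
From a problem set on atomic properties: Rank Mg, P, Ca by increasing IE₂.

Ca < Mg < P

IE_2 is the cost of taking one more electron from the +1 cation: Mg⁺ still has 1 valence electron; P⁺ still has 4 valence electrons; Ca⁺ still has 1 valence electron.
All are still removing valence electrons, so compare the +1 ions as you would atoms: IE_2 generally rises across a period (higher Z_eff) and falls down a group (larger shell), subject to the usual subshell exceptions.
Valence configurations: Mg⁺ [Ne]3s¹, P⁺ [Ne]3s²3p², Ca⁺ [Ar]4s¹.
Tabulated IE_2 (kJ/mol): Mg 1451, P 1907, Ca 1145.
Putting it together, IE_2: Ca < Mg < P.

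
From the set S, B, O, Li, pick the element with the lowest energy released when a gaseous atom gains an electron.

B

Electron affinity generally becomes more exothermic across a period toward the halogens and less exothermic down a group.
These span different periods and groups, so the two trends combine.
Li > B: this pair runs against the simple trend — see the exception note.
O > Li: both are in period 2; the period trend gives O the larger value.
S > O: this pair runs against the simple trend — see the exception note.
Note the exception: Li has a higher electron affinity than B, contrary to the simple trend — B's ns²np¹ configuration gives only a small electron affinity — the sparsely filled np subshell binds an added electron weakly.
Note the exception: S has a higher electron affinity than O, contrary to the simple trend — the compact 2p subshell of O repels the added electron more than S's larger 3p does.
For reference (kJ/mol): Li 60, B 27, O 141, S 200.
The lowest energy released when a gaseous atom gains an electron among these belongs to B.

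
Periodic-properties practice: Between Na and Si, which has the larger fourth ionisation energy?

Na

The fourth ionization energy removes an electron from the +3 ion. For each element: Na³⁺ is already 2 electrons into the core; Si³⁺ still has 1 valence electron.
Core electrons are held far more tightly than valence electrons, so Na tops the IE_4 order.
Tabulated IE_4 (kJ/mol): Na 9543, Si 4356.
Putting it together, IE_4: Si < Na.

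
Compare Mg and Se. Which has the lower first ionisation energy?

Mg is in period 3, group 2; Se is in period 4, group 16.
Removing the outermost electron gets harder across a period and easier down a group.
Neither a single period nor a single group — weigh both effects.
Se > Mg: the two effects oppose for this pair; the across-period effect wins (941 vs 738 kJ/mol).
Approximate values (kJ/mol): Mg 738, Se 941.
So Mg has the lower first ionisation energy (Mg < Se).

Mg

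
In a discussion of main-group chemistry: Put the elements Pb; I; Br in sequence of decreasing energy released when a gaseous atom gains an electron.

Br > I > Pb

Br is in period 4, group 17; I is in period 5, group 17; Pb is in period 6, group 14.
Electron affinity generally becomes more exothermic across a period toward the halogens and less exothermic down a group.
Neither a single period nor a single group — weigh both effects.
I > Pb: relative to Pb, both the across-period and down-group shifts push I's electron affinity up.
Br > I: Br sits above I in group 17, so the down-group effect alone puts Br higher.
Tabulated electron affinity (kJ/mol): Br 325, I 295, Pb 35.
So from highest to lowest: Br > I > Pb.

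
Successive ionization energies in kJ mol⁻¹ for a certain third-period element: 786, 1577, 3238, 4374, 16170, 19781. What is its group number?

Group 14

Look for the largest jump between consecutive ionization energies: IE5/IE4 ≈ 3.7, far larger than any earlier ratio.
That jump marks the point where a core electron is being removed. So the atom has 4 valence electrons.
A main-group element with 4 valence electrons is in group 14.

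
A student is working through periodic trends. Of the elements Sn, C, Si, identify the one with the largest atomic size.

Atomic radius shrinks across a period as nuclear charge pulls the same shell inward, and grows down a group as new shells are added.
All are in group 14, so atomic radius increases down the group.
The largest atomic size among these belongs to Sn.

Sn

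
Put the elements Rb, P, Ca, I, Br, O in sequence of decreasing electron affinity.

Br > I > O > P > Rb > Ca

O is in period 2, group 16; P is in period 3, group 15; Ca is in period 4, group 2; Br is in period 4, group 17; Rb is in period 5, group 1; I is in period 5, group 17.
Adding an electron releases more energy for atoms nearer the top right (short of the noble gases).
These span different periods and groups, so the two trends combine.
Rb > Ca: this pair runs against the simple trend — see the exception note.
P > Rb: both effects reinforce here, so P is clearly the higher of the two.
O > P: relative to P, both the across-period and down-group shifts push O's electron affinity up.
I > O: period and group pull opposite ways; the across-period shift dominates (295 vs 141 kJ/mol).
Br > I: Br sits above I in group 17, so the down-group effect alone puts Br higher.
Note the exception: Rb has a higher electron affinity than Ca, contrary to the simple trend — adding an electron to Ca (ns²) has to open a new, higher-energy np subshell, which is unfavourable.
Tabulated electron affinity (kJ/mol): O 141, P 72, Ca 2, Br 325, Rb 47, I 295.
So from highest to lowest: Br > I > O > P > Rb > Ca.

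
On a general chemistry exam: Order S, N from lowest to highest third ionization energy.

S < N

The third ionization energy removes an electron from the +2 ion. For each element: S²⁺ still has 4 valence electrons; N²⁺ still has 3 valence electrons.
All are still removing valence electrons, so compare the +2 ions as you would atoms: IE_3 generally rises across a period (higher Z_eff) and falls down a group (larger shell), subject to the usual subshell exceptions.
Valence configurations: S²⁺ [Ne]3s²3p², N²⁺ [He]2s²2p¹.
Approximate IE_3 values (kJ/mol): S 3357, N 4578.
Putting it together, IE_3: S < N.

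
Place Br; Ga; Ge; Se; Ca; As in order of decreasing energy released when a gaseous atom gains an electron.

EA tends to increase across a period and decrease down a group, though the pattern is less regular than for IE or radius.
All lie in period 4; the across-period trend (electron affinity increases left to right) applies, with the exception below.
Note the exception: Ge has a higher electron affinity than As, contrary to the simple trend — adding an electron to As's half-filled 4p³ is unfavourable, so Ge (4p²) has the more exothermic EA.
Tabulated electron affinity (kJ/mol): Ca 2, Ga 29, Ge 119, As 78, Se 195, Br 325.
So from highest to lowest: Br > Se > Ge > As > Ga > Ca.

Br, Se, Ge, As, Ga, Ca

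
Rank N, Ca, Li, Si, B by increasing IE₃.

Si, B, N, Ca, Li

The third ionization energy removes an electron from the +2 ion. For each element: N²⁺ still has 3 valence electrons; Ca²⁺ is the bare [Ar] core; Li²⁺ is already 1 electron into the core; Si²⁺ still has 2 valence electrons; B²⁺ still has 1 valence electron.
Core electrons are held far more tightly than valence electrons, so Ca and Li top the IE_3 order.
Valence configurations: N²⁺ [He]2s²2p¹, Si²⁺ [Ne]3s², B²⁺ [He]2s¹.
Approximate IE_3 values (kJ/mol): N 4578, Ca 4912, Li 11815, Si 3232, B 3660.
So the third ionization energies run Si < B < N < Ca < Li.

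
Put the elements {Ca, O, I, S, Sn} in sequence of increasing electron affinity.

Ca < Sn < O < S < I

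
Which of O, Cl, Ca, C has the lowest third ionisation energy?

Cl

The third ionization energy removes an electron from the +2 ion. For each element: O²⁺ still has 4 valence electrons; Cl²⁺ still has 5 valence electrons; Ca²⁺ is the bare [Ar] core; C²⁺ still has 2 valence electrons.
Usually core removal costs more than valence removal, but here the competition is close: a tightly held n=2 valence electron can cost more to remove than an n=3 core electron, so the actual values have to decide it.
Valence configurations: O²⁺ [He]2s²2p², Cl²⁺ [Ne]3s²3p³, C²⁺ [He]2s².
Approximate IE_3 values (kJ/mol): O 5300, Cl 3822, Ca 4912, C 4620.
So the third ionization energies run Cl < C < Ca < O.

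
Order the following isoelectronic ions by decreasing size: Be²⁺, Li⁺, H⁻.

H⁻ > Li⁺ > Be²⁺

All of these have 2 electrons, so size is governed by nuclear charge alone: the more protons, the stronger the pull on the same electron cloud, and the smaller the ion.
Nuclear charges: Be²⁺ (Z=4), Li⁺ (Z=3), H⁻ (Z=1).
Largest to smallest: H⁻ > Li⁺ > Be²⁺.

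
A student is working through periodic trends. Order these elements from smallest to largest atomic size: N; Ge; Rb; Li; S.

Li is in period 2, group 1; N is in period 2, group 15; S is in period 3, group 16; Ge is in period 4, group 14; Rb is in period 5, group 1.
Moving right in a period, electrons are added to the same shell under a stronger nuclear pull, so atoms get smaller; moving down, a new shell is opened and atoms get larger.
Neither a single period nor a single group — weigh both effects.
S > N: period and group pull opposite ways; the down-group shift dominates (103 vs 71 pm).
Ge > S: relative to S, both the across-period and down-group shifts push Ge's atomic radius up.
Li > Ge: period and group pull opposite ways; the across-period shift dominates (133 vs 121 pm).
Rb > Li: Rb sits below Li in group 1, so the down-group effect alone puts Rb larger.
Tabulated atomic radius (pm): Li 133, N 71, S 103, Ge 121, Rb 210.
So from smallest to largest: N < S < Ge < Li < Rb.

N < S < Ge < Li < Rb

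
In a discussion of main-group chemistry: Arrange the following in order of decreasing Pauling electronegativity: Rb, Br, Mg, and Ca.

Mg is in period 3, group 2; Ca is in period 4, group 2; Br is in period 4, group 17; Rb is in period 5, group 1.
EN rises left→right (higher Z_eff, smaller atoms) and falls top→bottom (larger, more shielded atoms).
Here both period and group differ, so the two effects have to be weighed against each other.
Ca > Rb: both effects reinforce here, so Ca is clearly the higher of the two.
Mg > Ca: Mg sits above Ca in group 2, so the down-group effect alone puts Mg higher.
Br > Mg: period and group pull opposite ways; the across-period shift dominates (2.96 vs 1.31).
Approximate values (Pauling): Mg 1.31, Ca 1.00, Br 2.96, Rb 0.82.
So from highest to lowest: Br > Mg > Ca > Rb.

Br > Mg > Ca > Rb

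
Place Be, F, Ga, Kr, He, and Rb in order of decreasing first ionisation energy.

He, F, Kr, Be, Ga, Rb

IE₁ increases left→right with effective nuclear charge and decreases top→bottom as the valence shell moves farther out.
Here both period and group differ, so the two effects have to be weighed against each other.
Ga > Rb: both effects reinforce here, so Ga is clearly the higher of the two.
Be > Ga: period and group pull opposite ways; the down-group shift dominates (900 vs 579 kJ/mol).
Kr > Be: the two effects oppose for this pair; the across-period effect wins (1351 vs 900 kJ/mol).
F > Kr: the two effects oppose for this pair; the down-group effect wins (1681 vs 1351 kJ/mol).
He > F: relative to F, both the across-period and down-group shifts push He's first ionization energy up.
Approximate values (kJ/mol): He 2372, Be 900, F 1681, Ga 579, Kr 1351, Rb 403.
So from highest to lowest: He > F > Kr > Be > Ga > Rb.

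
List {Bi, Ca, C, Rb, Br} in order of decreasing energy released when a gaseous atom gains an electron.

C is in period 2, group 14; Ca is in period 4, group 2; Br is in period 4, group 17; Rb is in period 5, group 1; Bi is in period 6, group 15.
EA tends to increase across a period and decrease down a group, though the pattern is less regular than for IE or radius.
These span different periods and groups, so the two trends combine.
Rb > Ca: this pair runs against the simple trend — see the exception note.
Bi > Rb: the two effects oppose for this pair; the across-period effect wins (91 vs 47 kJ/mol).
C > Bi: the two effects oppose for this pair; the down-group effect wins (122 vs 91 kJ/mol).
Br > C: the two effects oppose for this pair; the across-period effect wins (325 vs 122 kJ/mol).
Note the exception: Rb has a higher electron affinity than Ca, contrary to the simple trend — adding an electron to Ca (ns²) has to open a new, higher-energy np subshell, which is unfavourable.
Approximate values (kJ/mol): C 122, Ca 2, Br 325, Rb 47, Bi 91.
So from highest to lowest: Br > C > Bi > Rb > Ca.

Br, C, Bi, Rb, Ca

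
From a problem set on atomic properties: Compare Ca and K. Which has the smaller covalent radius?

Ca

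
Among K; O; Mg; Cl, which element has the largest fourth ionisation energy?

Mg

IE_4 is the cost of taking one more electron from the +3 cation: K³⁺ is already 2 electrons into the core; O³⁺ still has 3 valence electrons; Mg³⁺ is already 1 electron into the core; Cl³⁺ still has 4 valence electrons.
Usually core removal costs more than valence removal, but here the competition is close: a tightly held n=2 valence electron can cost more to remove than an n=3 core electron, so the actual values have to decide it.
Valence configurations: O³⁺ [He]2s²2p¹, Cl³⁺ [Ne]3s²3p².
Tabulated IE_4 (kJ/mol): K 5877, O 7469, Mg 10543, Cl 5159.
So the fourth ionization energies run Cl < K < O < Mg.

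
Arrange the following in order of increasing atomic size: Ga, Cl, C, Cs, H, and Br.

Across a period the added protons contract the valence shell; down a group each new principal shell makes the atom larger.
These span different periods and groups, so the two trends combine.
C > H: the two effects oppose for this pair; the down-group effect wins (75 vs 32 pm).
Cl > C: the two effects oppose for this pair; the down-group effect wins (99 vs 75 pm).
Br > Cl: Br sits below Cl in group 17, so the down-group effect alone puts Br larger.
Ga > Br: Ga lies to the left of Br in period 4, so the across-period effect alone puts Ga larger.
Cs > Ga: relative to Ga, both the across-period and down-group shifts push Cs's atomic radius up.
For reference (pm): H 32, C 75, Cl 99, Ga 124, Br 114, Cs 232.
So from smallest to largest: H < C < Cl < Br < Ga < Cs.

H < C < Cl < Br < Ga < Cs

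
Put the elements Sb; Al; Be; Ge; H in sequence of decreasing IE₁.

H, Be, Sb, Ge, Al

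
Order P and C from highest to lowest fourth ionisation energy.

The fourth ionization energy removes an electron from the +3 ion. For each element: P³⁺ still has 2 valence electrons; C³⁺ still has 1 valence electron.
All are still removing valence electrons, so compare the +3 ions as you would atoms: IE_4 generally rises across a period (higher Z_eff) and falls down a group (larger shell), subject to the usual subshell exceptions.
Valence configurations: P³⁺ [Ne]3s², C³⁺ [He]2s¹.
The numbers (kJ/mol): P 4964, C 6223.
Overall IE_4 order: P < C.

C > P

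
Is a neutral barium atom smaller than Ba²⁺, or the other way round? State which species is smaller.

Forming Ba²⁺ removes 2 electrons from Ba. Fewer electrons for the same nuclear charge means less shielding and a higher Z_eff on the remaining electrons, and for main-group metals the entire outer shell is lost.
A cation is smaller than its parent atom: Ba²⁺ < Ba.

Ba²⁺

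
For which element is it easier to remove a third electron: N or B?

B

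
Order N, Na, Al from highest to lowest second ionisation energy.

After 1 electron has been removed, what remains? N⁺ still has 4 valence electrons; Na⁺ is the bare [Ne] core; Al⁺ still has 2 valence electrons.
Breaking into a closed-shell core is much more expensive than removing a leftover valence electron — Na has the largest IE_2 here.
Valence configurations: N⁺ [He]2s²2p², Al⁺ [Ne]3s².
The numbers (kJ/mol): N 2856, Na 4562, Al 1817.
Hence IE_2: Al < N < Na.

Na > N > Al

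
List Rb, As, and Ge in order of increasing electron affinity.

Rb < As < Ge

Ge is in period 4, group 14; As is in period 4, group 15; Rb is in period 5, group 1.
Adding an electron releases more energy for atoms nearer the top right (short of the noble gases).
These span different periods and groups, so the two trends combine.
As > Rb: relative to Rb, both the across-period and down-group shifts push As's electron affinity up.
Ge > As: this pair runs against the simple trend — see the exception note.
Note the exception: Ge has a higher electron affinity than As, contrary to the simple trend — adding an electron to As's half-filled 4p³ is unfavourable, so Ge (4p²) has the more exothermic EA.
Tabulated electron affinity (kJ/mol): Ge 119, As 78, Rb 47.
So from lowest to highest: Rb < As < Ge.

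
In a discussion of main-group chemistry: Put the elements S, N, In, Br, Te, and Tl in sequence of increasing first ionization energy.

N is in period 2, group 15; S is in period 3, group 16; Br is in period 4, group 17; In is in period 5, group 13; Te is in period 5, group 16; Tl is in period 6, group 13.
First ionization energy rises across a period (greater Z_eff holds electrons more tightly) and falls down a group (valence electrons are farther from the nucleus).
Here both period and group differ, so the two effects have to be weighed against each other.
Tl > In: this pair runs against the simple trend — see the exception note.
Te > Tl: both effects reinforce here, so Te is clearly the higher of the two.
S > Te: S sits above Te in group 16, so the down-group effect alone puts S higher.
Br > S: the two effects oppose for this pair; the across-period effect wins (1140 vs 1000 kJ/mol).
N > Br: period and group pull opposite ways; the down-group shift dominates (1402 vs 1140 kJ/mol).
Note the exception: Tl has a higher first ionization energy than In, contrary to the simple trend — relativistic 6s stabilisation and poor 4f/5d shielding distort the trend for the heavy p-block elements.
Approximate values (kJ/mol): N 1402, S 1000, Br 1140, In 558, Te 869, Tl 589.
So from lowest to highest: In < Tl < Te < S < Br < N.

In < Tl < Te < S < Br < N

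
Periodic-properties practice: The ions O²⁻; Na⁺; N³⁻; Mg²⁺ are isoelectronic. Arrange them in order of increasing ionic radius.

All of these have 10 electrons, so size is governed by nuclear charge alone: the more protons, the stronger the pull on the same electron cloud, and the smaller the ion.
Nuclear charges: Mg²⁺ (Z=12), Na⁺ (Z=11), O²⁻ (Z=8), N³⁻ (Z=7).
Smallest to largest: Mg²⁺ < Na⁺ < O²⁻ < N³⁻.

Mg²⁺ < Na⁺ < O²⁻ < N³⁻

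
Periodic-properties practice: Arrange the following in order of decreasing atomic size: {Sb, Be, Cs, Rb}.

Cs, Rb, Sb, Be

Moving right in a period, electrons are added to the same shell under a stronger nuclear pull, so atoms get smaller; moving down, a new shell is opened and atoms get larger.
These span different periods and groups, so the two trends combine.
Sb > Be: period and group pull opposite ways; the down-group shift dominates (140 vs 102 pm).
Rb > Sb: both are in period 5; the period trend gives Rb the larger value.
Cs > Rb: Cs sits below Rb in group 1, so the down-group effect alone puts Cs larger.
For reference (pm): Be 102, Rb 210, Sb 140, Cs 232.
So from largest to smallest: Cs > Rb > Sb > Be.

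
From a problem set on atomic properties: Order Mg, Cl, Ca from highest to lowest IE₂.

The second ionization energy removes an electron from the +1 ion. For each element: Mg⁺ still has 1 valence electron; Cl⁺ still has 6 valence electrons; Ca⁺ still has 1 valence electron.
All are still removing valence electrons, so compare the +1 ions as you would atoms: IE_2 generally rises across a period (higher Z_eff) and falls down a group (larger shell), subject to the usual subshell exceptions.
Valence configurations: Mg⁺ [Ne]3s¹, Cl⁺ [Ne]3s²3p⁴, Ca⁺ [Ar]4s¹.
Approximate IE_2 values (kJ/mol): Mg 1451, Cl 2298, Ca 1145.
Overall IE_2 order: Ca < Mg < Cl.

Cl, Mg, Ca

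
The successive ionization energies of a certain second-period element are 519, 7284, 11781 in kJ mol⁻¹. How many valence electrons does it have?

1

Look for the largest jump between consecutive ionization energies: IE2/IE1 ≈ 14.0, far larger than any earlier ratio.
That jump marks the point where a core electron is being removed. So the atom has 1 valence electron.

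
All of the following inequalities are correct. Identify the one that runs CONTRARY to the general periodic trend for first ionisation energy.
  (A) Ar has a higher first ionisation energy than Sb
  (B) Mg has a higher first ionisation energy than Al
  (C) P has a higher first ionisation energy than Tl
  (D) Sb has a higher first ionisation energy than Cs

The general trend: first ionisation energy increases across a period and decreases down a group.
(A) Ar (period 3, group 18) vs Sb (period 5, group 15): the stated order agrees with the simple trend.
(B) Mg (period 3, group 2) vs Al (period 3, group 13): the stated order contradicts the simple trend.
(C) P (period 3, group 15) vs Tl (period 6, group 13): the stated order agrees with the simple trend.
(D) Sb (period 5, group 15) vs Cs (period 6, group 1): the stated order agrees with the simple trend.
The exception is (B): Al's single 3p electron is easier to remove than one from Mg's filled 3s².

(B)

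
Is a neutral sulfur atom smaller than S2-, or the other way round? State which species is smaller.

Forming S2- adds 2 electrons to S. More electron–electron repulsion in the same shell, with unchanged nuclear charge, lets the cloud expand.
An anion is larger than its parent atom: S2- > S.

S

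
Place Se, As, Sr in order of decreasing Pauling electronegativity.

Se > As > Sr

As is in period 4, group 15; Se is in period 4, group 16; Sr is in period 5, group 2.
Electronegativity increases across a period and decreases down a group, tracking effective nuclear charge and atomic size.
Neither a single period nor a single group — weigh both effects.
As > Sr: relative to Sr, both the across-period and down-group shifts push As's electronegativity up.
Se > As: Se lies to the right of As in period 4, so the across-period effect alone puts Se higher.
Tabulated electronegativity (Pauling): As 2.18, Se 2.55, Sr 0.95.
So from highest to lowest: Se > As > Sr.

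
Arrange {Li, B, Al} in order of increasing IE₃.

After 2 electrons have been removed, what remains? Li²⁺ is already 1 electron into the core; B²⁺ still has 1 valence electron; Al²⁺ still has 1 valence electron.
Breaking into a closed-shell core is much more expensive than removing a leftover valence electron — Li has the largest IE_3 here.
Valence configurations: B²⁺ [He]2s¹, Al²⁺ [Ne]3s¹.
Tabulated IE_3 (kJ/mol): Li 11815, B 3660, Al 2745.
So the third ionization energies run Al < B < Li.

Al < B < Li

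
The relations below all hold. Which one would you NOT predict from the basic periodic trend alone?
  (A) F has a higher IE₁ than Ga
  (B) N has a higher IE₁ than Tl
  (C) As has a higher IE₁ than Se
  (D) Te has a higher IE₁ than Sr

(C)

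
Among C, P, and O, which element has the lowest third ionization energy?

IE_3 is the cost of taking one more electron from the +2 cation: C²⁺ still has 2 valence electrons; P²⁺ still has 3 valence electrons; O²⁺ still has 4 valence electrons.
All are still removing valence electrons, so compare the +2 ions as you would atoms: IE_3 generally rises across a period (higher Z_eff) and falls down a group (larger shell), subject to the usual subshell exceptions.
Valence configurations: C²⁺ [He]2s², P²⁺ [Ne]3s²3p¹, O²⁺ [He]2s²2p².
Tabulated IE_3 (kJ/mol): C 4620, P 2914, O 5300.
Hence IE_3: P < C < O.

P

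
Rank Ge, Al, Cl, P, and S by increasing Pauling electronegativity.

Al < Ge < P < S < Cl

Al is in period 3, group 13; P is in period 3, group 15; S is in period 3, group 16; Cl is in period 3, group 17; Ge is in period 4, group 14.
Electronegativity increases across a period and decreases down a group, tracking effective nuclear charge and atomic size.
Neither a single period nor a single group — weigh both effects.
Ge > Al: period and group pull opposite ways; the across-period shift dominates (2.01 vs 1.61).
P > Ge: both effects reinforce here, so P is clearly the higher of the two.
S > P: S lies to the right of P in period 3, so the across-period effect alone puts S higher.
Cl > S: both are in period 3; the period trend gives Cl the larger value.
Tabulated electronegativity (Pauling): Al 1.61, P 2.19, S 2.58, Cl 3.16, Ge 2.01.
So from lowest to highest: Al < Ge < P < S < Cl.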